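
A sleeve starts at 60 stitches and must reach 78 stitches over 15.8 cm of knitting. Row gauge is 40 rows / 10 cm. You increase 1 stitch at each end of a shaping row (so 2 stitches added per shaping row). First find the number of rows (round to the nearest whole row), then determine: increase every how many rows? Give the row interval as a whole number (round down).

Rows = 15.8 × 4 = 63.2 → 63 rows.
Stitches to add: 18 → 9 shaping rows (at 2 st each).
63 / 9 = 7.00 → every 7 rows.

Increase every 7th row.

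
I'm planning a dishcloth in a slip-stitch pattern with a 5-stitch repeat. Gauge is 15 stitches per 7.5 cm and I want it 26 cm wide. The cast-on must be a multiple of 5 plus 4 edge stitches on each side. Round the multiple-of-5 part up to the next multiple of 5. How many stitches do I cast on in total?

CO 53 sts.

15 / 7.5 = 2 sts per cm.
26 × 2 = 52.00 sts.
Less 8 edge sts → 44.00 for the repeat.
Next multiple of 5: 45.
Add back 8 edge sts → 53.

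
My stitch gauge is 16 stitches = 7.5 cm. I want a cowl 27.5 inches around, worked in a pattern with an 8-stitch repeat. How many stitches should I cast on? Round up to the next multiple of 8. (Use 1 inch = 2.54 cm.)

Cast on 152 stitches.

27.5 in = 27.5 × 2.54 = 69.85 cm.
16 / 7.5 = 2.133 sts/cm.
69.85 × 2.133 = 149.01 sts.
→ 152.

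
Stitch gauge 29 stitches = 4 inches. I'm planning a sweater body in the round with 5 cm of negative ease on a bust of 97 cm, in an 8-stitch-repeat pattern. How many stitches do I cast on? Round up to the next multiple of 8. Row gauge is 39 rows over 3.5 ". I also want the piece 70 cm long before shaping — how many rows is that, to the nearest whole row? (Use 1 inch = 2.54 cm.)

Cast on 264 stitches; work 307 rows.

Finished = 97 − 5 = 92 cm.
92 cm × 1/2.54 = 36.22 inches.
29/4 = 7.25 sts per in; 36.22 × 7.25 = 262.60 sts.
Next multiple of 8 → 264.
70 cm = 27.56 inches; × 11.143 = 307.09 → 307 rows.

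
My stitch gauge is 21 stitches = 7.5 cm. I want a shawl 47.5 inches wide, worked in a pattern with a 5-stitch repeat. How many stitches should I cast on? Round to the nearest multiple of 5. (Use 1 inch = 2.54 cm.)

340 stitches.

47.5 in = 47.5 × 2.54 = 120.65 cm.
21 / 7.5 = 2.8 sts/cm.
120.65 × 2.8 = 337.82 sts.
→ 340.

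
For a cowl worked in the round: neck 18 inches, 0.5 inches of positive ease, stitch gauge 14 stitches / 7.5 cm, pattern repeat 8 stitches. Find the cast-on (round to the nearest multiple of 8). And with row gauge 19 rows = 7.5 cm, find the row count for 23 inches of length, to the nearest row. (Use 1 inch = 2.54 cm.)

Finished = 18 + 0.5 = 18.5 inches.
18.5 inches × 2.54 = 46.99 cm.
14/7.5 = 1.867 sts per cm; 46.99 × 1.867 = 87.71 sts.
Nearest multiple of 8 → 88.
23 inches = 58.42 cm; × 2.533 = 148.00 → 148 rows.

Cast on 88 stitches; work 148 rows.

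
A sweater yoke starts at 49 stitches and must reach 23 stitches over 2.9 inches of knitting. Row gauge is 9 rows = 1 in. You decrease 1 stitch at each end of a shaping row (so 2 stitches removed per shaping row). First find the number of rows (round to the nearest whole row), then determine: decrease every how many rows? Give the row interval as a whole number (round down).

Rows = 2.9 × 9 = 26.1 → 26 rows.
Stitches to remove: 26 → 13 shaping rows (at 2 st each).
26 / 13 = 2.00 → every 2 rows.

Decrease every 2nd row.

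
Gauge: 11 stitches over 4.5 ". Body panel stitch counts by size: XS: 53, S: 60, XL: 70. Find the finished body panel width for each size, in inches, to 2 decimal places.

11/4.5 = 2.444 sts per in.
XS: 53 / 2.444 = 21.682 → 21.68 in.
S: 60 / 2.444 = 24.545 → 24.55 in.
XL: 70 / 2.444 = 28.636 → 28.64 in.

XS 21.68 inches; S 24.55 inches; XL 28.64 inches.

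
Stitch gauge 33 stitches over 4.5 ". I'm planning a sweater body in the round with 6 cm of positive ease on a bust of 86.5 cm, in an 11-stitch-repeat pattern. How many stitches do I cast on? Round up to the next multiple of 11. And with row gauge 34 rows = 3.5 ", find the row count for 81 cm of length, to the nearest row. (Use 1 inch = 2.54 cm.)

Cast on 275 stitches; work 310 rows.

Finished = 86.5 + 6 = 92.5 cm.
92.5 cm × 1/2.54 = 36.42 inches.
33/4.5 = 7.333 sts per in; 36.42 × 7.333 = 267.06 sts.
Next multiple of 11 → 275.
81 cm = 31.89 inches; × 9.714 = 309.79 → 310 rows.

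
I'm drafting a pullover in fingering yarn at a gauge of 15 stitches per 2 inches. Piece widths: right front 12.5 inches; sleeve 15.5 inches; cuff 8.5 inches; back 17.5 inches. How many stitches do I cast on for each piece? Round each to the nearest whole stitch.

right front 94; sleeve 116; cuff 64; back 131.

Rate = 15/2 = 7.5 sts per in.
right front: 12.5 × 7.5 = 93.75 → 94.
sleeve: 15.5 × 7.5 = 116.25 → 116.
cuff: 8.5 × 7.5 = 63.75 → 64.
back: 17.5 × 7.5 = 131.25 → 131.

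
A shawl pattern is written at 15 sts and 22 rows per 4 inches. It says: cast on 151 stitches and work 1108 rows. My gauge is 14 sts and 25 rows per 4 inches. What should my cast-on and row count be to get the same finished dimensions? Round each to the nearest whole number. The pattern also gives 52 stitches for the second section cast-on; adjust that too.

Cast on 141 stitches; work 1259 rows; second section cast-on 49 stitches.

Stitches: 151 × 14/15 = 140.93 → 141.
Rows: 1108 × 25/22 = 1259.09 → 1259.
second section cast-on: 52 × 14/15 = 48.53 → 49.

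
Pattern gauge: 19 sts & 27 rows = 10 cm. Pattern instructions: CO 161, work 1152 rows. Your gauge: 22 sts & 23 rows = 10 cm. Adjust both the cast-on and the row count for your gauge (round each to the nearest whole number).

Cast on 186 stitches; work 981 rows.

Stitches: 161 × 22/19 = 186.42 → 186.
Rows: 1152 × 23/27 = 981.33 → 981.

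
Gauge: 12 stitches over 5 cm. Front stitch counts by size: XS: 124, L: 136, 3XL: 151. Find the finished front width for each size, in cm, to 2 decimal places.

XS 51.67 cm; L 56.67 cm; 3XL 62.92 cm.

12/5 = 2.4 sts per cm.
XS: 124 / 2.4 = 51.667 → 51.67 cm.
L: 136 / 2.4 = 56.667 → 56.67 cm.
3XL: 151 / 2.4 = 62.917 → 62.92 cm.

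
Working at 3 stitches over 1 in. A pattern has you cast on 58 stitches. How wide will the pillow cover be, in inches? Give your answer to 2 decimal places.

3 stitches / 1 inch = 3 stitches per inch.
58 / 3 = 19.333 inches.

19.33 inches.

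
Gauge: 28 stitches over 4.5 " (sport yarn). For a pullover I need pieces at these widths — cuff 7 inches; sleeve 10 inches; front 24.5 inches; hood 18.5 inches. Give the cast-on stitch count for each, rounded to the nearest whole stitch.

Rate = 28/4.5 = 6.222 sts per in.
cuff: 7 × 6.222 = 43.56 → 44.
sleeve: 10 × 6.222 = 62.22 → 62.
front: 24.5 × 6.222 = 152.44 → 152.
hood: 18.5 × 6.222 = 115.11 → 115.

cuff 44; sleeve 62; front 152; hood 115.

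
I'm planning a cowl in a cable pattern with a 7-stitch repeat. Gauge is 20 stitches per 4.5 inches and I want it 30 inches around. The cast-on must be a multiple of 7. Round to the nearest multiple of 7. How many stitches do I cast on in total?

20 / 4.5 = 4.444 sts per inch.
30 × 4.444 = 133.33 sts.
Nearest multiple of 7: 133.

133 stitches.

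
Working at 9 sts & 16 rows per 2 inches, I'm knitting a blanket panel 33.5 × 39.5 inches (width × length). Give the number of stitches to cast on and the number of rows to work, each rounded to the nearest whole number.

Stitch gauge = 9/2 = 4.5 sts/in; 33.5 × 4.5 = 150.75 → 151 sts.
Row gauge = 16/2 = 8 rows/in; 39.5 × 8 = 316.00 → 316 rows.

Cast on 151 stitches and work 316 rows.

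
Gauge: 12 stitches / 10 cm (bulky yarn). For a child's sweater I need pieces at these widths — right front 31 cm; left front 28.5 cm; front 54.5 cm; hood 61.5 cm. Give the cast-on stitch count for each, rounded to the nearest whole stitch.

right front 37; left front 34; front 65; hood 74.

Rate = 12/10 = 1.2 sts per cm.
right front: 31 × 1.2 = 37.20 → 37.
left front: 28.5 × 1.2 = 34.20 → 34.
front: 54.5 × 1.2 = 65.40 → 65.
hood: 61.5 × 1.2 = 73.80 → 74.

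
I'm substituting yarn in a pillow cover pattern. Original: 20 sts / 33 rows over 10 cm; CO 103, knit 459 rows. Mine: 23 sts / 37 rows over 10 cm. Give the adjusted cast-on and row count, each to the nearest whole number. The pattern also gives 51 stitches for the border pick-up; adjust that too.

Stitches: 103 × 23/20 = 118.45 → 118.
Rows: 459 × 37/33 = 514.64 → 515.
border pick-up: 51 × 23/20 = 58.65 → 59.

Cast on 118 stitches; work 515 rows; border pick-up 59 stitches.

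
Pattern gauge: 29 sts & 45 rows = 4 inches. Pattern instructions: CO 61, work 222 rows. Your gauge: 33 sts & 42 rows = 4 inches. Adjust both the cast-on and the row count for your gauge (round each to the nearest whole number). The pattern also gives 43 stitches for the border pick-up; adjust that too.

Cast on 69 stitches; work 207 rows; border pick-up 49 stitches.

Stitches: 61 × 33/29 = 69.41 → 69.
Rows: 222 × 42/45 = 207.20 → 207.
border pick-up: 43 × 33/29 = 48.93 → 49.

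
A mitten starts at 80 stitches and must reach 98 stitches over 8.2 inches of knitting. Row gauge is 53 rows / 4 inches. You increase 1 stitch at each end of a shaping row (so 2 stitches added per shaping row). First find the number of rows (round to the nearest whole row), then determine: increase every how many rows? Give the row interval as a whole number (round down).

Increase every 12th row.

Rows = 8.2 × 13.25 = 108.6 → 109 rows.
Stitches to add: 18 → 9 shaping rows (at 2 st each).
109 / 9 = 12.11 → every 12 rows.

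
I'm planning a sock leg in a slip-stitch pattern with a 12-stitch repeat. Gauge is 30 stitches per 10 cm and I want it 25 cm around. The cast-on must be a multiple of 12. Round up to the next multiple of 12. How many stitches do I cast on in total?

30 / 10 = 3 sts per cm.
25 × 3 = 75.00 sts.
Next multiple of 12: 84.

Cast on 84 stitches.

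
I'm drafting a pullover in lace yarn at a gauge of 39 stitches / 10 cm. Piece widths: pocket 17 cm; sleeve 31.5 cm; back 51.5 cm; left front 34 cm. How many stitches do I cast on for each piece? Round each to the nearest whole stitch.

pocket 66; sleeve 123; back 201; left front 133.

Rate = 39/10 = 3.9 sts per cm.
pocket: 17 × 3.9 = 66.30 → 66.
sleeve: 31.5 × 3.9 = 122.85 → 123.
back: 51.5 × 3.9 = 200.85 → 201.
left front: 34 × 3.9 = 132.60 → 133.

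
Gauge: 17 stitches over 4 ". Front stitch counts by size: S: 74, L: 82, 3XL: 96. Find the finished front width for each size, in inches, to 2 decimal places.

17/4 = 4.25 sts per in.
S: 74 / 4.25 = 17.412 → 17.41 in.
L: 82 / 4.25 = 19.294 → 19.29 in.
3XL: 96 / 4.25 = 22.588 → 22.59 in.

S 17.41 inches; L 19.29 inches; 3XL 22.59 inches.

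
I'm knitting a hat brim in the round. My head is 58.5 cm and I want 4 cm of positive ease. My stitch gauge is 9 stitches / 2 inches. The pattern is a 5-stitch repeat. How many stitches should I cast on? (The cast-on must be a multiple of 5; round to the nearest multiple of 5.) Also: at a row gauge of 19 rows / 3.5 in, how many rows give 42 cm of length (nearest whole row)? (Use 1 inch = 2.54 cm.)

Finished = 58.5 + 4 = 62.5 cm.
62.5 cm × 1/2.54 = 24.61 inches.
9/2 = 4.5 sts per in; 24.61 × 4.5 = 110.73 sts.
Nearest multiple of 5 → 110.
42 cm = 16.54 inches; × 5.429 = 89.76 → 90 rows.

Cast on 110 stitches; work 90 rows.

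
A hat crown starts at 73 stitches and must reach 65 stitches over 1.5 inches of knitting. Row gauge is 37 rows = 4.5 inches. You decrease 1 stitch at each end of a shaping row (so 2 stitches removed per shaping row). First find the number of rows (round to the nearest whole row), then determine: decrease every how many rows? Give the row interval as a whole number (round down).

Rows = 1.5 × 8.222 = 12.3 → 12 rows.
Stitches to remove: 8 → 4 shaping rows (at 2 st each).
12 / 4 = 3.00 → every 3 rows.

Decrease every 3rd row.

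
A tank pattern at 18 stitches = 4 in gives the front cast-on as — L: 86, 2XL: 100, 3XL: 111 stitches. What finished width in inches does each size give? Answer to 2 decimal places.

18/4 = 4.5 sts per in.
L: 86 / 4.5 = 19.111 → 19.11 in.
2XL: 100 / 4.5 = 22.222 → 22.22 in.
3XL: 111 / 4.5 = 24.667 → 24.67 in.

L 19.11 inches; 2XL 22.22 inches; 3XL 24.67 inches.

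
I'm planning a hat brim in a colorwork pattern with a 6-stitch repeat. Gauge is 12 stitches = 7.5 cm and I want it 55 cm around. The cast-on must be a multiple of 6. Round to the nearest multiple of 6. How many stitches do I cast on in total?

12 / 7.5 = 1.6 sts per cm.
55 × 1.6 = 88.00 sts.
Nearest multiple of 6: 90.

CO 90 sts.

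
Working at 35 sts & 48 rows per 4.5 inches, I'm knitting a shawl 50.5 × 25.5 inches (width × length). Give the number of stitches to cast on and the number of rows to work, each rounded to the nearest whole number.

Stitch gauge = 35/4.5 = 7.778 sts/in; 50.5 × 7.778 = 392.78 → 393 sts.
Row gauge = 48/4.5 = 10.667 rows/in; 25.5 × 10.667 = 272.00 → 272 rows.

Cast on 393 stitches and work 272 rows.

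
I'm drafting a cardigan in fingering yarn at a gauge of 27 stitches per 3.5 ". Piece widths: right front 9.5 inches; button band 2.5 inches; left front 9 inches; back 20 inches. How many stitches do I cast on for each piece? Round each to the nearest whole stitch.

right front 73; button band 19; left front 69; back 154.

Rate = 27/3.5 = 7.714 sts per in.
right front: 9.5 × 7.714 = 73.29 → 73.
button band: 2.5 × 7.714 = 19.29 → 19.
left front: 9 × 7.714 = 69.43 → 69.
back: 20 × 7.714 = 154.29 → 154.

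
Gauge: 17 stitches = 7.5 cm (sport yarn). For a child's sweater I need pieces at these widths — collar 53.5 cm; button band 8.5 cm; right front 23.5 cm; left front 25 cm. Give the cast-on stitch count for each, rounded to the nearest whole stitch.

collar 121; button band 19; right front 53; left front 57.

Rate = 17/7.5 = 2.267 sts per cm.
collar: 53.5 × 2.267 = 121.27 → 121.
button band: 8.5 × 2.267 = 19.27 → 19.
right front: 23.5 × 2.267 = 53.27 → 53.
left front: 25 × 2.267 = 56.67 → 57.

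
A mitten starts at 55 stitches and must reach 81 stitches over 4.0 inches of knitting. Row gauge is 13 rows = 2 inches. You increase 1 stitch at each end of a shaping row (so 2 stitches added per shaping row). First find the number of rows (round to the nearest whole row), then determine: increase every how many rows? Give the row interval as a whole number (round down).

Increase every 2nd row.

Rows = 4.0 × 6.5 = 26.0 → 26 rows.
Stitches to add: 26 → 13 shaping rows (at 2 st each).
26 / 13 = 2.00 → every 2 rows.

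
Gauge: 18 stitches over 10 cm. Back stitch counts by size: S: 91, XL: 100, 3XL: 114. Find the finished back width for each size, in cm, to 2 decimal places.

18/10 = 1.8 sts per cm.
S: 91 / 1.8 = 50.556 → 50.56 cm.
XL: 100 / 1.8 = 55.556 → 55.56 cm.
3XL: 114 / 1.8 = 63.333 → 63.33 cm.

S 50.56 cm; XL 55.56 cm; 3XL 63.33 cm.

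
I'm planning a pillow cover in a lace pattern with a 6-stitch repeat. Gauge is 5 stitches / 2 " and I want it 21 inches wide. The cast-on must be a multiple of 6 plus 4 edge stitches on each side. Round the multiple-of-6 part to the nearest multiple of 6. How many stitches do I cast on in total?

CO 50 sts.

5 / 2 = 2.5 sts per inch.
21 × 2.5 = 52.50 sts.
Less 8 edge sts → 44.50 for the repeat.
Nearest multiple of 6: 42.
Add back 8 edge sts → 50.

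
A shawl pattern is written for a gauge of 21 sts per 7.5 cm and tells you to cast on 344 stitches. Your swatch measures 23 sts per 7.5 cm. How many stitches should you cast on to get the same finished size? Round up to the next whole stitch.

Scale factor = 23 / 21 = 1.095.
344 × 23 / 21 = 376.76 sts.
→ 377 sts.

377 stitches.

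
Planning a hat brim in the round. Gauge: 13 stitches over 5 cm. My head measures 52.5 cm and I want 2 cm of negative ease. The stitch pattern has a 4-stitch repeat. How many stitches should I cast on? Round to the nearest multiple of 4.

Finished = 52.5 − 2 = 50.5 cm.
13 / 5 = 2.6 sts/cm.
50.5 × 2.6 = 131.30 sts.
Nearest multiple of 4: 132.

Cast on 132 stitches.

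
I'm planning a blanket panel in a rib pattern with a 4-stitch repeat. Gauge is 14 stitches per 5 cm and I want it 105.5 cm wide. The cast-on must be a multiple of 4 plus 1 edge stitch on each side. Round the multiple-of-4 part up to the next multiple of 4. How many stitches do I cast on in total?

14 / 5 = 2.8 sts per cm.
105.5 × 2.8 = 295.40 sts.
Less 2 edge sts → 293.40 for the repeat.
Next multiple of 4: 296.
Add back 2 edge sts → 298.

Cast on 298 stitches.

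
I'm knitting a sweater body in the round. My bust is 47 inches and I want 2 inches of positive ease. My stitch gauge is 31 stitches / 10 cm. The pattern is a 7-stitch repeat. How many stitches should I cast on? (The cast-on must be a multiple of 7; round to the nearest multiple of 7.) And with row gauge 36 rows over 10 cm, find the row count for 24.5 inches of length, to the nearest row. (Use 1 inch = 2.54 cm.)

Cast on 385 stitches; work 224 rows.

Finished = 47 + 2 = 49 inches.
49 inches × 2.54 = 124.46 cm.
31/10 = 3.1 sts per cm; 124.46 × 3.1 = 385.83 sts.
Nearest multiple of 7 → 385.
24.5 inches = 62.23 cm; × 3.6 = 224.03 → 224 rows.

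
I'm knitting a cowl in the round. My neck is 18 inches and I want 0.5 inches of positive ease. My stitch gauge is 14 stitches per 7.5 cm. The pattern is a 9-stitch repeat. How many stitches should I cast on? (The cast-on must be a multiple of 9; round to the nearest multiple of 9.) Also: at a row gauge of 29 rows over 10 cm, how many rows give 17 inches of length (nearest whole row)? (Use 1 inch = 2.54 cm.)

Cast on 90 stitches; work 125 rows.

Finished = 18 + 0.5 = 18.5 inches.
18.5 inches × 2.54 = 46.99 cm.
14/7.5 = 1.867 sts per cm; 46.99 × 1.867 = 87.71 sts.
Nearest multiple of 9 → 90.
17 inches = 43.18 cm; × 2.9 = 125.22 → 125 rows.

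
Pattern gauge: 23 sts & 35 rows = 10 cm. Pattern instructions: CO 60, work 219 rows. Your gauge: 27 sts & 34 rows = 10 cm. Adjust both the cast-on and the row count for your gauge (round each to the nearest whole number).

Cast on 70 stitches; work 213 rows.

Stitches: 60 × 27/23 = 70.43 → 70.
Rows: 219 × 34/35 = 212.74 → 213.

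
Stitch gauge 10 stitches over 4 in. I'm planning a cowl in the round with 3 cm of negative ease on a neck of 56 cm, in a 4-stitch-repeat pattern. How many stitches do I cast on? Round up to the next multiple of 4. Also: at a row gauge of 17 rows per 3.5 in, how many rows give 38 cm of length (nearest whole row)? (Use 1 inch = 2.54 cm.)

Finished = 56 − 3 = 53 cm.
53 cm × 1/2.54 = 20.87 inches.
10/4 = 2.5 sts per in; 20.87 × 2.5 = 52.17 sts.
Next multiple of 4 → 56.
38 cm = 14.96 inches; × 4.857 = 72.67 → 73 rows.

Cast on 56 stitches; work 73 rows.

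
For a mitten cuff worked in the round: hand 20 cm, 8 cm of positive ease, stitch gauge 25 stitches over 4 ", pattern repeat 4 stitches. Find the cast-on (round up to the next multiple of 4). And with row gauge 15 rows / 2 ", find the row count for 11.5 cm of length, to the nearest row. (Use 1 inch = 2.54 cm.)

Finished = 20 + 8 = 28 cm.
28 cm × 1/2.54 = 11.02 inches.
25/4 = 6.25 sts per in; 11.02 × 6.25 = 68.90 sts.
Next multiple of 4 → 72.
11.5 cm = 4.53 inches; × 7.5 = 33.96 → 34 rows.

Cast on 72 stitches; work 34 rows.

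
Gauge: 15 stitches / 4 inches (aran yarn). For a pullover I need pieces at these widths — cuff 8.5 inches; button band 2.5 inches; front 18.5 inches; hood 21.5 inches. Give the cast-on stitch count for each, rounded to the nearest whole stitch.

cuff 32; button band 9; front 69; hood 81.

Rate = 15/4 = 3.75 sts per in.
cuff: 8.5 × 3.75 = 31.88 → 32.
button band: 2.5 × 3.75 = 9.38 → 9.
front: 18.5 × 3.75 = 69.38 → 69.
hood: 21.5 × 3.75 = 80.62 → 81.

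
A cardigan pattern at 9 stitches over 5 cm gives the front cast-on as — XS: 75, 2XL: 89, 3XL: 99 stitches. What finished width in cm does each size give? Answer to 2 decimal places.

XS 41.67 cm; 2XL 49.44 cm; 3XL 55.00 cm.

9/5 = 1.8 sts per cm.
XS: 75 / 1.8 = 41.667 → 41.67 cm.
2XL: 89 / 1.8 = 49.444 → 49.44 cm.
3XL: 99 / 1.8 = 55.000 → 55.00 cm.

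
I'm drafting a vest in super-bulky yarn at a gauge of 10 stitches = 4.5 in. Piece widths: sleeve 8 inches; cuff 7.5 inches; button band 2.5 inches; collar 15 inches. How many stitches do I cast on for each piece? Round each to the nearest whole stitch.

Rate = 10/4.5 = 2.222 sts per in.
sleeve: 8 × 2.222 = 17.78 → 18.
cuff: 7.5 × 2.222 = 16.67 → 17.
button band: 2.5 × 2.222 = 5.56 → 6.
collar: 15 × 2.222 = 33.33 → 33.

sleeve 18; cuff 17; button band 6; collar 33.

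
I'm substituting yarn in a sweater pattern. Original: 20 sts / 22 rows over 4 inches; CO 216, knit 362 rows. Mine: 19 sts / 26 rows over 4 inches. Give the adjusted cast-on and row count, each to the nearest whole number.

Cast on 205 stitches; work 428 rows.

Stitches: 216 × 19/20 = 205.20 → 205.
Rows: 362 × 26/22 = 427.82 → 428.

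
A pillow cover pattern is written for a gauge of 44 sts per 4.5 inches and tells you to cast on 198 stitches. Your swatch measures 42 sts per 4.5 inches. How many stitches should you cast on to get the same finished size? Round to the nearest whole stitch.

Cast on 189 stitches.

Scale factor = 42 / 44 = 0.955.
198 × 42 / 44 = 189.00 sts.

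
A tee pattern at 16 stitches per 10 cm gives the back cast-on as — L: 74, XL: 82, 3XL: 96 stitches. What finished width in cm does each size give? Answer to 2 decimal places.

L 46.25 cm; XL 51.25 cm; 3XL 60.00 cm.

16/10 = 1.6 sts per cm.
L: 74 / 1.6 = 46.250 → 46.25 cm.
XL: 82 / 1.6 = 51.250 → 51.25 cm.
3XL: 96 / 1.6 = 60.000 → 60.00 cm.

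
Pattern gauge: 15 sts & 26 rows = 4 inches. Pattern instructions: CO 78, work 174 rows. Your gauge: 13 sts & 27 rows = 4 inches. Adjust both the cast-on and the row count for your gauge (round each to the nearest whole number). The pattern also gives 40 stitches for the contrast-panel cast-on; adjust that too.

Stitches: 78 × 13/15 = 67.60 → 68.
Rows: 174 × 27/26 = 180.69 → 181.
contrast-panel cast-on: 40 × 13/15 = 34.67 → 35.

Cast on 68 stitches; work 181 rows; contrast-panel cast-on 35 stitches.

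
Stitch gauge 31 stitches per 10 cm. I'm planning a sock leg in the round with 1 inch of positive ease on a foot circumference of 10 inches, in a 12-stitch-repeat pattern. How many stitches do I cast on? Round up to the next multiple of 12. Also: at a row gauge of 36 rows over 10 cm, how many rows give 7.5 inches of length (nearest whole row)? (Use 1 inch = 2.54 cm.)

Finished = 10 + 1 = 11 inches.
11 inches × 2.54 = 27.94 cm.
31/10 = 3.1 sts per cm; 27.94 × 3.1 = 86.61 sts.
Next multiple of 12 → 96.
7.5 inches = 19.05 cm; × 3.6 = 68.58 → 69 rows.

Cast on 96 stitches; work 69 rows.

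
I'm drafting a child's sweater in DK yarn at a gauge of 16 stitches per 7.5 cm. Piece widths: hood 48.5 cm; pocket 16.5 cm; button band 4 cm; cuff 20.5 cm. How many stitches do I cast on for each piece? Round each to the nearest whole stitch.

hood 103; pocket 35; button band 9; cuff 44.

Rate = 16/7.5 = 2.133 sts per cm.
hood: 48.5 × 2.133 = 103.47 → 103.
pocket: 16.5 × 2.133 = 35.20 → 35.
button band: 4 × 2.133 = 8.53 → 9.
cuff: 20.5 × 2.133 = 43.73 → 44.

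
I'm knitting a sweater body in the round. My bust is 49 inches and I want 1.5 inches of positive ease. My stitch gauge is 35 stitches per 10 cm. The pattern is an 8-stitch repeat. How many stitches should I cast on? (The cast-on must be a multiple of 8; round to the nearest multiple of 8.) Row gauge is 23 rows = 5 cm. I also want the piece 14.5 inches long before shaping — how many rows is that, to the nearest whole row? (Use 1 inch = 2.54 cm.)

Cast on 448 stitches; work 169 rows.

Finished = 49 + 1.5 = 50.5 inches.
50.5 inches × 2.54 = 128.27 cm.
35/10 = 3.5 sts per cm; 128.27 × 3.5 = 448.94 sts.
Nearest multiple of 8 → 448.
14.5 inches = 36.83 cm; × 4.6 = 169.42 → 169 rows.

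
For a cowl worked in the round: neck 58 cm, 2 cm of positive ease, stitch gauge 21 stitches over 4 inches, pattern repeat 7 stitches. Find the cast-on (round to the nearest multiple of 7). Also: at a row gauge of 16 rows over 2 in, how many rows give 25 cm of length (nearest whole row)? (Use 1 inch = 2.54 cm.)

Finished = 58 + 2 = 60 cm.
60 cm × 1/2.54 = 23.62 inches.
21/4 = 5.25 sts per in; 23.62 × 5.25 = 124.02 sts.
Nearest multiple of 7 → 126.
25 cm = 9.84 inches; × 8 = 78.74 → 79 rows.

Cast on 126 stitches; work 79 rows.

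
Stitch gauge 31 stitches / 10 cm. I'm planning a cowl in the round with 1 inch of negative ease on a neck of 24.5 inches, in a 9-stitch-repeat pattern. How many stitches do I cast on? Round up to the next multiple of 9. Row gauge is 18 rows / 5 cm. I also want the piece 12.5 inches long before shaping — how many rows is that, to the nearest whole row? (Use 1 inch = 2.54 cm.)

Cast on 189 stitches; work 114 rows.

Finished = 24.5 − 1 = 23.5 inches.
23.5 inches × 2.54 = 59.69 cm.
31/10 = 3.1 sts per cm; 59.69 × 3.1 = 185.04 sts.
Next multiple of 9 → 189.
12.5 inches = 31.75 cm; × 3.6 = 114.30 → 114 rows.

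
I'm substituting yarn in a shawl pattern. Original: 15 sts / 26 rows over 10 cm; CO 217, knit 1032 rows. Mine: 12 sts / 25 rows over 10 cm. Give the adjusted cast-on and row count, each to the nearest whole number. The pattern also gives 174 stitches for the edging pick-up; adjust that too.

Cast on 174 stitches; work 992 rows; edging pick-up 139 stitches.

Stitches: 217 × 12/15 = 173.60 → 174.
Rows: 1032 × 25/26 = 992.31 → 992.
edging pick-up: 174 × 12/15 = 139.20 → 139.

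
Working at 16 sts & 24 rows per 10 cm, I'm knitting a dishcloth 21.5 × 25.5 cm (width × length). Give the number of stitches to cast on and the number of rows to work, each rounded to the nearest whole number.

Stitch gauge = 16/10 = 1.6 sts/cm; 21.5 × 1.6 = 34.40 → 34 sts.
Row gauge = 24/10 = 2.4 rows/cm; 25.5 × 2.4 = 61.20 → 61 rows.

Cast on 34 stitches and work 61 rows.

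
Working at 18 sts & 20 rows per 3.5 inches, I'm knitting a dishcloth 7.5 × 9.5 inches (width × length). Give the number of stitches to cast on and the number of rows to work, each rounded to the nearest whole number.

Stitch gauge = 18/3.5 = 5.143 sts/in; 7.5 × 5.143 = 38.57 → 39 sts.
Row gauge = 20/3.5 = 5.714 rows/in; 9.5 × 5.714 = 54.29 → 54 rows.

Cast on 39 stitches and work 54 rows.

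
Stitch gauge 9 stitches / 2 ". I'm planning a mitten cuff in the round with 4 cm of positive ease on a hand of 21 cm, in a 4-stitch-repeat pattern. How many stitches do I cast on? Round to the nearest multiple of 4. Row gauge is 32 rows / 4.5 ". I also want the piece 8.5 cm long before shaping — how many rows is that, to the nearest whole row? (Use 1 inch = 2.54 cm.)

Cast on 44 stitches; work 24 rows.

Finished = 21 + 4 = 25 cm.
25 cm × 1/2.54 = 9.84 inches.
9/2 = 4.5 sts per in; 9.84 × 4.5 = 44.29 sts.
Nearest multiple of 4 → 44.
8.5 cm = 3.35 inches; × 7.111 = 23.80 → 24 rows.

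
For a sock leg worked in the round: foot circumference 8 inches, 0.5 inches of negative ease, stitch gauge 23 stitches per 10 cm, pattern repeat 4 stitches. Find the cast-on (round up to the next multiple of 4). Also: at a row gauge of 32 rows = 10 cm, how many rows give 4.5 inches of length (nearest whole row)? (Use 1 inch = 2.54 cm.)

Finished = 8 − 0.5 = 7.5 inches.
7.5 inches × 2.54 = 19.05 cm.
23/10 = 2.3 sts per cm; 19.05 × 2.3 = 43.81 sts.
Next multiple of 4 → 44.
4.5 inches = 11.43 cm; × 3.2 = 36.58 → 37 rows.

Cast on 44 stitches; work 37 rows.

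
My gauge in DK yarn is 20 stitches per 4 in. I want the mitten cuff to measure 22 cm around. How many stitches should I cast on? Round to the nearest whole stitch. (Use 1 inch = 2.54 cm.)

22 cm = 8.66 in.
20 stitches / 4 in = 5 stitches per inch.
8.66 × 5 = 43.31 stitches.
Round to nearest → 43.

Cast on 43 stitches.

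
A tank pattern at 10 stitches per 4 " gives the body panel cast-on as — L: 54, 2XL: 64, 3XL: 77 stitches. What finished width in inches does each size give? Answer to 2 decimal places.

L 21.60 inches; 2XL 25.60 inches; 3XL 30.80 inches.

10/4 = 2.5 sts per in.
L: 54 / 2.5 = 21.600 → 21.60 in.
2XL: 64 / 2.5 = 25.600 → 25.60 in.
3XL: 77 / 2.5 = 30.800 → 30.80 in.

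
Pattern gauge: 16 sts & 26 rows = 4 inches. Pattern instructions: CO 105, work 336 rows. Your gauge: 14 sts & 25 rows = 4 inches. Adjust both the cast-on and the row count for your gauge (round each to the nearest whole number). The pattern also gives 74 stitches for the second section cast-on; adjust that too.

Cast on 92 stitches; work 323 rows; second section cast-on 65 stitches.

Stitches: 105 × 14/16 = 91.88 → 92.
Rows: 336 × 25/26 = 323.08 → 323.
second section cast-on: 74 × 14/16 = 64.75 → 65.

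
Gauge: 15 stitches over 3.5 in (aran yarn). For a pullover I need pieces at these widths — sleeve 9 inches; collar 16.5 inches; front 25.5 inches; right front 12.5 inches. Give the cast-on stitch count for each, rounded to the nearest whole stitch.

sleeve 39; collar 71; front 109; right front 54.

Rate = 15/3.5 = 4.286 sts per in.
sleeve: 9 × 4.286 = 38.57 → 39.
collar: 16.5 × 4.286 = 70.71 → 71.
front: 25.5 × 4.286 = 109.29 → 109.
right front: 12.5 × 4.286 = 53.57 → 54.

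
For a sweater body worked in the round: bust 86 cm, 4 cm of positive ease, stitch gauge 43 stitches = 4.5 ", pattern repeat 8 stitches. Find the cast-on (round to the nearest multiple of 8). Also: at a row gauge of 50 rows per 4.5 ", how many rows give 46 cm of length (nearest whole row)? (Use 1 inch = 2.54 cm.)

Cast on 336 stitches; work 201 rows.

Finished = 86 + 4 = 90 cm.
90 cm × 1/2.54 = 35.43 inches.
43/4.5 = 9.556 sts per in; 35.43 × 9.556 = 338.58 sts.
Nearest multiple of 8 → 336.
46 cm = 18.11 inches; × 11.111 = 201.22 → 201 rows.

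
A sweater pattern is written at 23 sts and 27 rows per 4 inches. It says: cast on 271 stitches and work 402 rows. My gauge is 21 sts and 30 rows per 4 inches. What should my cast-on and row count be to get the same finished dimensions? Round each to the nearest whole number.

Cast on 247 stitches; work 447 rows.

Stitches: 271 × 21/23 = 247.43 → 247.
Rows: 402 × 30/27 = 446.67 → 447.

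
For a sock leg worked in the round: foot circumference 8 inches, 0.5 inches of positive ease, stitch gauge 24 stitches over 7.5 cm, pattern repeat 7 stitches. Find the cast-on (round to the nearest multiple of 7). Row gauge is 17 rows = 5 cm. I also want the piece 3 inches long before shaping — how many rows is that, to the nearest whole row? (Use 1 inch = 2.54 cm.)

Cast on 70 stitches; work 26 rows.

Finished = 8 + 0.5 = 8.5 inches.
8.5 inches × 2.54 = 21.59 cm.
24/7.5 = 3.2 sts per cm; 21.59 × 3.2 = 69.09 sts.
Nearest multiple of 7 → 70.
3 inches = 7.62 cm; × 3.4 = 25.91 → 26 rows.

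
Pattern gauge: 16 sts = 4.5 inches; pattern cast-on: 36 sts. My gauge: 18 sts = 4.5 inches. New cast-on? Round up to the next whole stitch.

CO 41 sts.

Scale factor = 18 / 16 = 1.125.
36 × 18 / 16 = 40.50 sts.
→ 41 sts.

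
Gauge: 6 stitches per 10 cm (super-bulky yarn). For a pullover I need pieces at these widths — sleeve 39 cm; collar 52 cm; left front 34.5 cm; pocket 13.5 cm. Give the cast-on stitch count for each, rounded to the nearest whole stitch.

Rate = 6/10 = 0.6 sts per cm.
sleeve: 39 × 0.6 = 23.40 → 23.
collar: 52 × 0.6 = 31.20 → 31.
left front: 34.5 × 0.6 = 20.70 → 21.
pocket: 13.5 × 0.6 = 8.10 → 8.

sleeve 23; collar 31; left front 21; pocket 8.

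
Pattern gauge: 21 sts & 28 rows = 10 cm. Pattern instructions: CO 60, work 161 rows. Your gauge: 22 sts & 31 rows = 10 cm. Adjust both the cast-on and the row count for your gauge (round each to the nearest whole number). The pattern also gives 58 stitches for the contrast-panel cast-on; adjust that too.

Stitches: 60 × 22/21 = 62.86 → 63.
Rows: 161 × 31/28 = 178.25 → 178.
contrast-panel cast-on: 58 × 22/21 = 60.76 → 61.

Cast on 63 stitches; work 178 rows; contrast-panel cast-on 61 stitches.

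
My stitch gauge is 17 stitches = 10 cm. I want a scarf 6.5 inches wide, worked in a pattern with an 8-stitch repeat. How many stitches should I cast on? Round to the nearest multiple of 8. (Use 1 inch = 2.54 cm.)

6.5 in = 6.5 × 2.54 = 16.51 cm.
17 / 10 = 1.7 sts/cm.
16.51 × 1.7 = 28.07 sts.
→ 32.

32 stitches.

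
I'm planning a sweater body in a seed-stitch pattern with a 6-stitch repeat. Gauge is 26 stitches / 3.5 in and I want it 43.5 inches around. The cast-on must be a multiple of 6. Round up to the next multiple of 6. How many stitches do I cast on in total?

Cast on 324 stitches.

26 / 3.5 = 7.429 sts per inch.
43.5 × 7.429 = 323.14 sts.
Next multiple of 6: 324.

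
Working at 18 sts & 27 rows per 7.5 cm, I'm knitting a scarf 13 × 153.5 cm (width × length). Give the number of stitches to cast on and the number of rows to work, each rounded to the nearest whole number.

Stitch gauge = 18/7.5 = 2.4 sts/cm; 13 × 2.4 = 31.20 → 31 sts.
Row gauge = 27/7.5 = 3.6 rows/cm; 153.5 × 3.6 = 552.60 → 553 rows.

Cast on 31 stitches and work 553 rows.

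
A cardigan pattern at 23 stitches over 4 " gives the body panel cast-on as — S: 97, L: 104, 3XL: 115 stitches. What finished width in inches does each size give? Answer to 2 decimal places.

S 16.87 inches; L 18.09 inches; 3XL 20.00 inches.

23/4 = 5.75 sts per in.
S: 97 / 5.75 = 16.870 → 16.87 in.
L: 104 / 5.75 = 18.087 → 18.09 in.
3XL: 115 / 5.75 = 20.000 → 20.00 in.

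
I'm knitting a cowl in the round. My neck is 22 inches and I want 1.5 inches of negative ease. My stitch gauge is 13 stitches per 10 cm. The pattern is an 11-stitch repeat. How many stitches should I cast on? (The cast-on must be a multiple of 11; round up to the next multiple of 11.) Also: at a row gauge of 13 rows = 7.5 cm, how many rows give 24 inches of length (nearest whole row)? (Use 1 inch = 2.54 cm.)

Finished = 22 − 1.5 = 20.5 inches.
20.5 inches × 2.54 = 52.07 cm.
13/10 = 1.3 sts per cm; 52.07 × 1.3 = 67.69 sts.
Next multiple of 11 → 77.
24 inches = 60.96 cm; × 1.733 = 105.66 → 106 rows.

Cast on 77 stitches; work 106 rows.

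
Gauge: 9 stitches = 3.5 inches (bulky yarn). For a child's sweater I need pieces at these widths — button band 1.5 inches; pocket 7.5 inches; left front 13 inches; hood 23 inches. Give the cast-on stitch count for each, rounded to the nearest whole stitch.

Rate = 9/3.5 = 2.571 sts per in.
button band: 1.5 × 2.571 = 3.86 → 4.
pocket: 7.5 × 2.571 = 19.29 → 19.
left front: 13 × 2.571 = 33.43 → 33.
hood: 23 × 2.571 = 59.14 → 59.

button band 4; pocket 19; left front 33; hood 59.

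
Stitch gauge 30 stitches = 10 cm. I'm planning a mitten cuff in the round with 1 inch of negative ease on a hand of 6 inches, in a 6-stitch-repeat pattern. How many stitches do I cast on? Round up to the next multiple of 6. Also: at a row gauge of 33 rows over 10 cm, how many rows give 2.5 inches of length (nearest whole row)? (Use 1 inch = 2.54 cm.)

Cast on 42 stitches; work 21 rows.

Finished = 6 − 1 = 5 inches.
5 inches × 2.54 = 12.70 cm.
30/10 = 3 sts per cm; 12.70 × 3 = 38.10 sts.
Next multiple of 6 → 42.
2.5 inches = 6.35 cm; × 3.3 = 20.95 → 21 rows.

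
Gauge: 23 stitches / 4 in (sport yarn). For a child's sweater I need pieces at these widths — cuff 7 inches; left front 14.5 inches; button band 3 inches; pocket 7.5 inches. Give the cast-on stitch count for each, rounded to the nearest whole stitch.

Rate = 23/4 = 5.75 sts per in.
cuff: 7 × 5.75 = 40.25 → 40.
left front: 14.5 × 5.75 = 83.38 → 83.
button band: 3 × 5.75 = 17.25 → 17.
pocket: 7.5 × 5.75 = 43.12 → 43.

cuff 40; left front 83; button band 17; pocket 43.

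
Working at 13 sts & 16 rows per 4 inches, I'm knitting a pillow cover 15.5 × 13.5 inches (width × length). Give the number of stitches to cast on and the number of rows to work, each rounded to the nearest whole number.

Stitch gauge = 13/4 = 3.25 sts/in; 15.5 × 3.25 = 50.38 → 50 sts.
Row gauge = 16/4 = 4 rows/in; 13.5 × 4 = 54.00 → 54 rows.

Cast on 50 stitches and work 54 rows.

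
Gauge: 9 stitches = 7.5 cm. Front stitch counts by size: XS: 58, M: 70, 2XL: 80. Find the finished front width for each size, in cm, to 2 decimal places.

9/7.5 = 1.2 sts per cm.
XS: 58 / 1.2 = 48.333 → 48.33 cm.
M: 70 / 1.2 = 58.333 → 58.33 cm.
2XL: 80 / 1.2 = 66.667 → 66.67 cm.

XS 48.33 cm; M 58.33 cm; 2XL 66.67 cm.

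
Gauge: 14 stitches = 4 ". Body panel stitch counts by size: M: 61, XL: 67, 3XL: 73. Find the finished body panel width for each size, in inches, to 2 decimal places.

M 17.43 inches; XL 19.14 inches; 3XL 20.86 inches.

14/4 = 3.5 sts per in.
M: 61 / 3.5 = 17.429 → 17.43 in.
XL: 67 / 3.5 = 19.143 → 19.14 in.
3XL: 73 / 3.5 = 20.857 → 20.86 in.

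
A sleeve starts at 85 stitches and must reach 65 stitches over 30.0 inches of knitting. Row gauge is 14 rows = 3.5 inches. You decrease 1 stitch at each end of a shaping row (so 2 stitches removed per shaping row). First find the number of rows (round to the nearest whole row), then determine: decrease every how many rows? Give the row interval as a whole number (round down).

Rows = 30.0 × 4 = 120.0 → 120 rows.
Stitches to remove: 20 → 10 shaping rows (at 2 st each).
120 / 10 = 12.00 → every 12 rows.

Decrease every 12th row.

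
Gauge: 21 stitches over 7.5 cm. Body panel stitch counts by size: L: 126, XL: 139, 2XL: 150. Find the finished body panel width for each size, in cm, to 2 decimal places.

L 45.00 cm; XL 49.64 cm; 2XL 53.57 cm.

21/7.5 = 2.8 sts per cm.
L: 126 / 2.8 = 45.000 → 45.00 cm.
XL: 139 / 2.8 = 49.643 → 49.64 cm.
2XL: 150 / 2.8 = 53.571 → 53.57 cm.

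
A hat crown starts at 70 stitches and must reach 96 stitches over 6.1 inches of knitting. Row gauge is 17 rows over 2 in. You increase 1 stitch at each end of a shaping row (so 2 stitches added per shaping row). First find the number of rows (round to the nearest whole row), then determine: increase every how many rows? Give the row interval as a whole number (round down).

Increase every 4th row.

Rows = 6.1 × 8.5 = 51.8 → 52 rows.
Stitches to add: 26 → 13 shaping rows (at 2 st each).
52 / 13 = 4.00 → every 4 rows.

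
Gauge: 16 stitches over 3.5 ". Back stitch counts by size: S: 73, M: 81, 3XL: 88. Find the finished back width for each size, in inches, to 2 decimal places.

16/3.5 = 4.571 sts per in.
S: 73 / 4.571 = 15.969 → 15.97 in.
M: 81 / 4.571 = 17.719 → 17.72 in.
3XL: 88 / 4.571 = 19.250 → 19.25 in.

S 15.97 inches; M 17.72 inches; 3XL 19.25 inches.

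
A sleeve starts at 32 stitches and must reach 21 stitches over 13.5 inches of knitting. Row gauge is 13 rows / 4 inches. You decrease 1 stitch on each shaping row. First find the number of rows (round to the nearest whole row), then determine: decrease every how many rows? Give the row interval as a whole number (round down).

Rows = 13.5 × 3.25 = 43.9 → 44 rows.
Stitches to remove: 11 → 11 shaping rows (at 1 st each).
44 / 11 = 4.00 → every 4 rows.

Decrease every 4th row.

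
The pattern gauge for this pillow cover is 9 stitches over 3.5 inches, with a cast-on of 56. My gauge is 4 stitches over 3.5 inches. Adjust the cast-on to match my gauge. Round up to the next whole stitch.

Scale factor = 4 / 9 = 0.444.
56 × 4 / 9 = 24.89 sts.
→ 25 sts.

Cast on 25 stitches.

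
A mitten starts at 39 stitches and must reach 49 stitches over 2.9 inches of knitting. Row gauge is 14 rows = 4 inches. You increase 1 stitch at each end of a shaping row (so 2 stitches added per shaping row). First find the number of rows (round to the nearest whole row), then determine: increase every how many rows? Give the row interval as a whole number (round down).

Rows = 2.9 × 3.5 = 10.2 → 10 rows.
Stitches to add: 10 → 5 shaping rows (at 2 st each).
10 / 5 = 2.00 → every 2 rows.

Increase every 2nd row.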